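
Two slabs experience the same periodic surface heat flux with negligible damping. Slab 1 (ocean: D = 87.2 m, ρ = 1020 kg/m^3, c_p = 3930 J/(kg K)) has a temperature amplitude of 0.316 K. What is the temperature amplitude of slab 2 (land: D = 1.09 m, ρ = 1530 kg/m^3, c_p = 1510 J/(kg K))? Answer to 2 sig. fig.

C_ocean = 3.50×10^8 J/(m²·K); C_land = 2.52×10^6 J/(m²·K).
A ∝ 1/C ⇒ A_land = A_ocean × C_ocean/C_land = 0.316 × 139 = 43.9 K.

44 K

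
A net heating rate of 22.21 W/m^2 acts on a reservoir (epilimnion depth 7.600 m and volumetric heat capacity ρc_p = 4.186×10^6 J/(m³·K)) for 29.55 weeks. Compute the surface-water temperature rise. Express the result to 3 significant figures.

12.5 K

Areal heat capacity C = ρc_p × D = 4.186×10^6 × 7.600 = 3.18×10^7 J m⁻² K⁻¹.
Net heat input Q = F Δt = 22.21 × (29.55 weeks × 6.048×10^5 s/week) = 3.97×10^8 J/m².
ΔT = Q / C = 3.97×10^8 / 3.18×10^7 = 12.5 K.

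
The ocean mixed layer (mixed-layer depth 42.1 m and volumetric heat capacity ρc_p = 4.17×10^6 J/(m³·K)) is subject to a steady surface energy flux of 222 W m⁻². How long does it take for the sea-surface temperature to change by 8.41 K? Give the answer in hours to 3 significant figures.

1850 hours

Areal heat capacity C = ρc_p × D = 4.17×10^6 × 42.1 = 1.76×10^8 J m⁻² K⁻¹.
Time required: Δt = C ΔT / F = 1.76×10^8 × 8.41 / 222 = 6.65×10^6 s.
In hours: 6.65×10^6 s / (3600 s/hour) = 1850 hours.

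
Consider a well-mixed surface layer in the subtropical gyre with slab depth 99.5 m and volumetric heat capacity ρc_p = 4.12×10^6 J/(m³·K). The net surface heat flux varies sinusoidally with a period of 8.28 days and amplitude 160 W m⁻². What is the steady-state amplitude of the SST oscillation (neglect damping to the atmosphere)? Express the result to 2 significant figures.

0.044 K

Areal heat capacity C = ρc_p × D = 4.12×10^6 × 99.5 = 4.10×10^8 J/(m^2 K).
Angular frequency ω = 2π / T = 2π / 7.15×10^5 s = 8.78×10^-6 s⁻¹.
Cω = 4.10×10^8 × 8.78×10^-6 = 3600 W/(m²·K).
Amplitude A = F₀ / (Cω) = 160 / 3600 = 0.0444 K.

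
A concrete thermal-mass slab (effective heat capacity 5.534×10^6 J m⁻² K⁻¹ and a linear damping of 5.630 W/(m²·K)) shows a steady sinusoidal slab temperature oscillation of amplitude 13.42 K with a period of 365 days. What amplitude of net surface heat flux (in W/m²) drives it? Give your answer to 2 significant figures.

Areal heat capacity C = 5.534×10^6 J m⁻² K⁻¹ (given).
ω = 2π / 3.15×10^7 s = 1.99×10^-7 s⁻¹.
√((Cω)² + λ²) = √((1.10)² + 5.630²) = 5.74 W/(m²·K).
F₀ = A × √((Cω)²+λ²) = 13.42 × 5.74 = 77.0 W/m².

77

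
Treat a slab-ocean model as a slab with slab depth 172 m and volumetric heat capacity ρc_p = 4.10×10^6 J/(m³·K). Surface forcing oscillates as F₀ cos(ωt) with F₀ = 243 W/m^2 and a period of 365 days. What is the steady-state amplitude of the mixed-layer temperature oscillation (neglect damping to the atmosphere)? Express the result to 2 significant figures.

Areal heat capacity C = ρc_p × D = 4.10×10^6 × 172 = 7.05×10^8 J/(m²·K).
Angular frequency ω = 2π / T = 2π / 3.15×10^7 s = 1.99×10^-7 s⁻¹.
Cω = 7.05×10^8 × 1.99×10^-7 = 141 W/(m²·K).
Amplitude A = F₀ / (Cω) = 243 / 141 = 1.73 K.

1.7 K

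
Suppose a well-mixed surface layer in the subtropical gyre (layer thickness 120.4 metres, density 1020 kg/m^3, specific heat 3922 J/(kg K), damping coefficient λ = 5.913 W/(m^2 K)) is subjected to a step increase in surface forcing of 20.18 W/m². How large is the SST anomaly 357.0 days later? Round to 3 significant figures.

1.08 K

Areal heat capacity C = ρ c_p D = 1020 × 3922 × 120.4 = 4.82×10^8 J/(m^2 K).
τ = C / λ = 4.82×10^8 / 5.913 = 8.15×10^7 s.
Equilibrium anomaly ΔT_eq = F / λ = 20.18 / 5.913 = 3.41 K.
t = 357.0 days = 3.08×10^7 s, so t/τ = 0.379.
ΔT(t) = ΔT_eq (1 − e^(−t/τ)) = 3.41 × (1 − e^−0.379) = 1.08 K.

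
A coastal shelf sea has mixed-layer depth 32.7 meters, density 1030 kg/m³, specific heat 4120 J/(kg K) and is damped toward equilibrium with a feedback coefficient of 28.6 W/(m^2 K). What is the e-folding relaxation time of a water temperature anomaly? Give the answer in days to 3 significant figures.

56.2 days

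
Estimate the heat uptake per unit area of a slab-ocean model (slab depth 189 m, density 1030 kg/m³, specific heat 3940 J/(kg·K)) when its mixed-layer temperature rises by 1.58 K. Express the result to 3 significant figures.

Areal heat capacity C = ρ c_p D = 1030 × 3940 × 189 = 7.67×10^8 J/(m²·K).
ΔQ = C ΔT = 7.67×10^8 × 1.58 = 1.21×10^9 J/m².

1.21×10^9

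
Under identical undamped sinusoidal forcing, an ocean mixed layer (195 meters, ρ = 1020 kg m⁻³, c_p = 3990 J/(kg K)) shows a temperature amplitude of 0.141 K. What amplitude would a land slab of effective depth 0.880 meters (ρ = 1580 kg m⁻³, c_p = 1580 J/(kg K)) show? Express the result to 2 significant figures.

C_ocean = 7.94×10^8 J/(m²·K); C_land = 2.20×10^6 J/(m²·K).
A ∝ 1/C ⇒ A_land = A_ocean × C_ocean/C_land = 0.141 × 361 = 50.9 K.

51 K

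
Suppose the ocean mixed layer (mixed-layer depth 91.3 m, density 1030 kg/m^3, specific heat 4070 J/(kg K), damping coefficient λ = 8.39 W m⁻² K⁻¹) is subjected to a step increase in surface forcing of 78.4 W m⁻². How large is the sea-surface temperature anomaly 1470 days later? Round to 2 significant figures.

Areal heat capacity C = ρ c_p D = 1030 × 4070 × 91.3 = 3.83×10^8 J/(m²·K).
τ = C / λ = 3.83×10^8 / 8.39 = 4.56×10^7 s.
Equilibrium anomaly ΔT_eq = F / λ = 78.4 / 8.39 = 9.34 K.
t = 1470 days = 1.27×10^8 s, so t/τ = 2.78.
ΔT(t) = ΔT_eq (1 − e^(−t/τ)) = 9.34 × (1 − e^−2.78) = 8.77 K.

8.8 K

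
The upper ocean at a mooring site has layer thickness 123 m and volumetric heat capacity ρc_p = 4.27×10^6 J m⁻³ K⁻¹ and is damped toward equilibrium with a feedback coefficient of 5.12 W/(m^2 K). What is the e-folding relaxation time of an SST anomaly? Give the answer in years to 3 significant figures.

Areal heat capacity C = ρc_p × D = 4.27×10^6 × 123 = 5.25×10^8 J m⁻² K⁻¹.
Relaxation time τ = C / λ = 5.25×10^8 / 5.12 = 1.03×10^8 s.
In years: 1.03×10^8 s / (3.156×10^7 s/year) = 3.25 years.

3.25 years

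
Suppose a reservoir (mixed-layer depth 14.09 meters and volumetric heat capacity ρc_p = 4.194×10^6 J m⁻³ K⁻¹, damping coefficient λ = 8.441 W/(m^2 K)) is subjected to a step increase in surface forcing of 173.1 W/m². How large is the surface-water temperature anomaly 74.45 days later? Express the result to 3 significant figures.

Areal heat capacity C = ρc_p × D = 4.194×10^6 × 14.09 = 5.91×10^7 J/(m²·K).
τ = C / λ = 5.91×10^7 / 8.441 = 7.00×10^6 s.
Equilibrium anomaly ΔT_eq = F / λ = 173.1 / 8.441 = 20.5 K.
t = 74.45 days = 6.43×10^6 s, so t/τ = 0.919.
ΔT(t) = ΔT_eq (1 − e^(−t/τ)) = 20.5 × (1 − e^−0.919) = 12.3 K.

12.3 K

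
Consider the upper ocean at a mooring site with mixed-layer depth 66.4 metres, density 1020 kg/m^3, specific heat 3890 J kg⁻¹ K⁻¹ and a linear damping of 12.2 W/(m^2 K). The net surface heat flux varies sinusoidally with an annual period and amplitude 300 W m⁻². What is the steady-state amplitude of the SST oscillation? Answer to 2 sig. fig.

5.6 K

Areal heat capacity C = ρ c_p D = 1020 × 3890 × 66.4 = 2.63×10^8 J/(m²·K).
Angular frequency ω = 2π / T = 2π / 3.15×10^7 s = 1.99×10^-7 s⁻¹.
√((Cω)² + λ²) = √((52.5)² + 12.2²) = 53.9 W/(m²·K).
Amplitude A = F₀ / √((Cω)²+λ²) = 300 / 53.9 = 5.57 K.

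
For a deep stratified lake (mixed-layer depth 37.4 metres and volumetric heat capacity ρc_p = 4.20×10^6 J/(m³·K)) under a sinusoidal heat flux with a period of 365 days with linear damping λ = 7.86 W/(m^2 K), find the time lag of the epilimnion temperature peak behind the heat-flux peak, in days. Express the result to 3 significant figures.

77.0 days

Areal heat capacity C = ρc_p × D = 4.20×10^6 × 37.4 = 1.57×10^8 J m⁻² K⁻¹.
ω = 2π / 3.15×10^7 s = 1.99×10^-7 s⁻¹.
Phase lag φ = arctan(Cω/λ) = arctan(31.3/7.86) = 1.32 rad.
Time lag = φ / ω = 1.32 / 1.99×10^-7 = 6.65×10^6 s = 77.0 days.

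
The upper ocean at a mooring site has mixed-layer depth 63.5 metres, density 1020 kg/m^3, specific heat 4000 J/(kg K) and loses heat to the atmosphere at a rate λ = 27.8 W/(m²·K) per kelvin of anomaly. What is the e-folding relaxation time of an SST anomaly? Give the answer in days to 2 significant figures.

Areal heat capacity C = ρ c_p D = 1020 × 4000 × 63.5 = 2.59×10^8 J/(m^2 K).
Relaxation time τ = C / λ = 2.59×10^8 / 27.8 = 9.32×10^6 s.
In days: 9.32×10^6 s / (86400 s/day) = 108 days.

110 days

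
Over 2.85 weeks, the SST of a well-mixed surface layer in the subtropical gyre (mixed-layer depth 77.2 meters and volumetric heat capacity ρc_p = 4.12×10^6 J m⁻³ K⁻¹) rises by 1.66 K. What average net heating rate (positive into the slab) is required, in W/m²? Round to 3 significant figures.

Areal heat capacity C = ρc_p × D = 4.12×10^6 × 77.2 = 3.18×10^8 J/(m^2 K).
Required heat per unit area: Q = C ΔT = 3.18×10^8 × 1.66 = 5.28×10^8 J/m².
Flux F = Q / Δt = 5.28×10^8 / 1.72×10^6 s = 306 W/m².

306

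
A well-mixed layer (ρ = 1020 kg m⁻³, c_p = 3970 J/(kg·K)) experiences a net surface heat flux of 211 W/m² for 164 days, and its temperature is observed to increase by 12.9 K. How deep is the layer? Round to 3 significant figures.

57.2 m

Heat input Q = F Δt = 211 × 1.42×10^7 s = 2.99×10^9 J/m².
Required areal heat capacity C = Q / ΔT = 2.32×10^8 J/(m²·K).
Depth D = C / (ρ c_p) = 2.32×10^8 / (1020 × 3970) = 57.2 m.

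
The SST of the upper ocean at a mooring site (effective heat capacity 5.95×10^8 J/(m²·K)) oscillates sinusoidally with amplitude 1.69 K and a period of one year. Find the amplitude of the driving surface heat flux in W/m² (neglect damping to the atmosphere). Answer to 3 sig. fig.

200

Areal heat capacity C = 5.95×10^8 J/(m²·K) (given).
ω = 2π / 3.15×10^7 s = 1.99×10^-7 s⁻¹.
Cω = 5.95×10^8 × 1.99×10^-7 = 119 W/(m²·K).
F₀ = A × Cω = 1.69 × 119 = 200 W/m².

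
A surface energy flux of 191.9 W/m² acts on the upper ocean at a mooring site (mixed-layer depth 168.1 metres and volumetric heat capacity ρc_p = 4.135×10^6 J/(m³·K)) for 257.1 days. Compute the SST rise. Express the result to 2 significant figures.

6.1 K

Areal heat capacity C = ρc_p × D = 4.135×10^6 × 168.1 = 6.95×10^8 J m⁻² K⁻¹.
Net heat input Q = F Δt = 191.9 × (257.1 days × 86400 s/day) = 4.26×10^9 J/m².
ΔT = Q / C = 4.26×10^9 / 6.95×10^8 = 6.13 K.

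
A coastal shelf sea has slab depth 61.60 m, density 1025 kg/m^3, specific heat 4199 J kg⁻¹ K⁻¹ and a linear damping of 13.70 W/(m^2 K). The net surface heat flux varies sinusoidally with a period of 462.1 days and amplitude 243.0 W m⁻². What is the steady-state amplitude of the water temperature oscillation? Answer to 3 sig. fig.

5.53 K

Areal heat capacity C = ρ c_p D = 1025 × 4199 × 61.60 = 2.65×10^8 J/(m^2 K).
Angular frequency ω = 2π / T = 2π / 3.99×10^7 s = 1.57×10^-7 s⁻¹.
√((Cω)² + λ²) = √((41.7)² + 13.70²) = 43.9 W/(m²·K).
Amplitude A = F₀ / √((Cω)²+λ²) = 243.0 / 43.9 = 5.53 K.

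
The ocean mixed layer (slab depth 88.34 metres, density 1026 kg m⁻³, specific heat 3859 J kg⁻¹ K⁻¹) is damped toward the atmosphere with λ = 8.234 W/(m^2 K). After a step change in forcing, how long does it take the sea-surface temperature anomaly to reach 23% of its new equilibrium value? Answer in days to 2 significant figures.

Areal heat capacity C = ρ c_p D = 1026 × 3859 × 88.34 = 3.50×10^8 J m⁻² K⁻¹.
τ = C / λ = 3.50×10^8 / 8.234 = 4.25×10^7 s.
Fraction reached: 1 − e^(−t/τ) = 0.23 ⇒ t = −τ ln(1 − 0.23) = τ × 0.261.
t = 1.11×10^7 s = 128 days.

130 days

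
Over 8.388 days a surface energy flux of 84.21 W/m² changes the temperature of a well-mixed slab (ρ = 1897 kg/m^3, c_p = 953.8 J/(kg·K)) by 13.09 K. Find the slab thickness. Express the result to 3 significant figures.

2.58 m

Heat input Q = F Δt = 84.21 × 7.25×10^5 s = 6.10×10^7 J/m².
Required areal heat capacity C = Q / ΔT = 4.66×10^6 J/(m²·K).
Depth D = C / (ρ c_p) = 4.66×10^6 / (1897 × 953.8) = 2.58 m.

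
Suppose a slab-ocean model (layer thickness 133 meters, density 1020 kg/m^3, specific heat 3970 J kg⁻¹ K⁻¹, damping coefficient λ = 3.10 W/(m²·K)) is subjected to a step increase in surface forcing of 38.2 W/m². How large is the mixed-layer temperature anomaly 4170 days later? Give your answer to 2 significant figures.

Areal heat capacity C = ρ c_p D = 1020 × 3970 × 133 = 5.39×10^8 J/(m^2 K).
τ = C / λ = 5.39×10^8 / 3.10 = 1.74×10^8 s.
Equilibrium anomaly ΔT_eq = F / λ = 38.2 / 3.10 = 12.3 K.
t = 4170 days = 3.60×10^8 s, so t/τ = 2.07.
ΔT(t) = ΔT_eq (1 − e^(−t/τ)) = 12.3 × (1 − e^−2.07) = 10.8 K.

11 K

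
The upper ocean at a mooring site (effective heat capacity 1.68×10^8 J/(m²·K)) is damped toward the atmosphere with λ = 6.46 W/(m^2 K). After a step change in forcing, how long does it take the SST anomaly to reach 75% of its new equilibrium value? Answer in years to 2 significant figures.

1.1 years

Areal heat capacity C = 1.68×10^8 J/(m²·K) (given).
τ = C / λ = 1.68×10^8 / 6.46 = 2.60×10^7 s.
Fraction reached: 1 − e^(−t/τ) = 0.75 ⇒ t = −τ ln(1 − 0.75) = τ × 1.39.
t = 3.61×10^7 s = 1.14 years.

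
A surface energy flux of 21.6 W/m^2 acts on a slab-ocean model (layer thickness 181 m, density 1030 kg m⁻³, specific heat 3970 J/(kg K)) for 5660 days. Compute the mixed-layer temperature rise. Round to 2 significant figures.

Areal heat capacity C = ρ c_p D = 1030 × 3970 × 181 = 7.40×10^8 J m⁻² K⁻¹.
Net heat input Q = F Δt = 21.6 × (5660 days × 86400 s/day) = 1.06×10^10 J/m².
ΔT = Q / C = 1.06×10^10 / 7.40×10^8 = 14.3 K.

14 K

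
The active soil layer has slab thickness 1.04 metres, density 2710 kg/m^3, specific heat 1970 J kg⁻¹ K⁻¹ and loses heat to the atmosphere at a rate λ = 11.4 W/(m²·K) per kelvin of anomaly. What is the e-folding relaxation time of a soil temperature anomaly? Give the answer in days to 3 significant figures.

5.64 days

Areal heat capacity C = ρ c_p D = 2710 × 1970 × 1.04 = 5.55×10^6 J/(m^2 K).
Relaxation time τ = C / λ = 5.55×10^6 / 11.4 = 4.87×10^5 s.
In days: 4.87×10^5 s / (86400 s/day) = 5.64 days.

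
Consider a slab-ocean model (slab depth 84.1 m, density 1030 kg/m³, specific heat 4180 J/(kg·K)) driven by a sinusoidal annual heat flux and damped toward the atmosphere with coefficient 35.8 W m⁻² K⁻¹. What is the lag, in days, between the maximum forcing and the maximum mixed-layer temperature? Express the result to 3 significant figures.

Areal heat capacity C = ρ c_p D = 1030 × 4180 × 84.1 = 3.62×10^8 J/(m²·K).
ω = 2π / 3.15×10^7 s = 1.99×10^-7 s⁻¹.
Phase lag φ = arctan(Cω/λ) = arctan(72.1/35.8) = 1.11 rad.
Time lag = φ / ω = 1.11 / 1.99×10^-7 = 5.57×10^6 s = 64.5 days.

64.5 days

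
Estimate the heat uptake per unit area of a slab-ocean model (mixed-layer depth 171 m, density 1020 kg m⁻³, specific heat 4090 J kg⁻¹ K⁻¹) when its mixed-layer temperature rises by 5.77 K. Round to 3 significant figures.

Areal heat capacity C = ρ c_p D = 1020 × 4090 × 171 = 7.13×10^8 J/(m²·K).
ΔQ = C ΔT = 7.13×10^8 × 5.77 = 4.12×10^9 J/m².

4.12×10^9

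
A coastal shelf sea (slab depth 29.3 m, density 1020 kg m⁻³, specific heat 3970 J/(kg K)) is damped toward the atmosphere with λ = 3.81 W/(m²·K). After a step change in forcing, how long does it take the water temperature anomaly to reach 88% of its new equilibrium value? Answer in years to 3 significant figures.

Areal heat capacity C = ρ c_p D = 1020 × 3970 × 29.3 = 1.19×10^8 J/(m^2 K).
τ = C / λ = 1.19×10^8 / 3.81 = 3.11×10^7 s.
Fraction reached: 1 − e^(−t/τ) = 0.88 ⇒ t = −τ ln(1 − 0.88) = τ × 2.12.
t = 6.60×10^7 s = 2.09 years.

2.09 years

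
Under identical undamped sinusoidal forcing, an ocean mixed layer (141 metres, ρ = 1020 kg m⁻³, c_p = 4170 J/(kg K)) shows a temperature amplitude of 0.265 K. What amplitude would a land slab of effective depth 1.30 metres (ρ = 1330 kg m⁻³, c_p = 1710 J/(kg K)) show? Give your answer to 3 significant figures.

53.8 K

C_ocean = 6.00×10^8 J/(m²·K); C_land = 2.96×10^6 J/(m²·K).
A ∝ 1/C ⇒ A_land = A_ocean × C_ocean/C_land = 0.265 × 203 = 53.8 K.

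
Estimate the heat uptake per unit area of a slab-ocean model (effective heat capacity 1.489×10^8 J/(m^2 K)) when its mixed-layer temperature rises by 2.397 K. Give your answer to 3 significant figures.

Areal heat capacity C = 1.489×10^8 J/(m^2 K) (given).
ΔQ = C ΔT = 1.49×10^8 × 2.397 = 3.57×10^8 J/m².

3.57×10^8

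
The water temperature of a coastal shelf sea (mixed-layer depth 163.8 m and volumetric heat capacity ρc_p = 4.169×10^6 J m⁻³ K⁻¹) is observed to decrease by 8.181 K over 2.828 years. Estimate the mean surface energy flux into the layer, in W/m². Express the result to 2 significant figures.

Areal heat capacity C = ρc_p × D = 4.169×10^6 × 163.8 = 6.83×10^8 J/(m²·K).
Required heat per unit area: Q = C ΔT = 6.83×10^8 × -8.181 = -5.59×10^9 J/m².
Flux F = Q / Δt = -5.59×10^9 / 8.92×10^7 s = -62.6 W/m².

-63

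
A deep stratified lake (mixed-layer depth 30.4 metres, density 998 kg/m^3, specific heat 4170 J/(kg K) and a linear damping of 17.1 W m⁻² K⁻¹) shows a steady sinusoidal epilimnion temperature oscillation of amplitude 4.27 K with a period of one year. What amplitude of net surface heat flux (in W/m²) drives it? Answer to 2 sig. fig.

130

Areal heat capacity C = ρ c_p D = 998 × 4170 × 30.4 = 1.27×10^8 J/(m^2 K).
ω = 2π / 3.15×10^7 s = 1.99×10^-7 s⁻¹.
√((Cω)² + λ²) = √((25.2)² + 17.1²) = 30.5 W/(m²·K).
F₀ = A × √((Cω)²+λ²) = 4.27 × 30.5 = 130 W/m².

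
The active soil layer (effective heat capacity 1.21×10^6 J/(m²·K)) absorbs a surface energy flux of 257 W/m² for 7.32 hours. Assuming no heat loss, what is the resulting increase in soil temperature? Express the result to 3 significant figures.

Areal heat capacity C = 1.21×10^6 J/(m²·K) (given).
Net heat input Q = F Δt = 257 × (7.32 hours × 3600 s/hour) = 6.77×10^6 J/m².
ΔT = Q / C = 6.77×10^6 / 1.21×10^6 = 5.60 K.

5.60 K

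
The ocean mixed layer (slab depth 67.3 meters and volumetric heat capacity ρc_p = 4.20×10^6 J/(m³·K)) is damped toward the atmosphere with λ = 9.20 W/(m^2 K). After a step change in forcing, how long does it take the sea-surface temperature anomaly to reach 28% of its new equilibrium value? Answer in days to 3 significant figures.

Areal heat capacity C = ρc_p × D = 4.20×10^6 × 67.3 = 2.83×10^8 J m⁻² K⁻¹.
τ = C / λ = 2.83×10^8 / 9.20 = 3.07×10^7 s.
Fraction reached: 1 − e^(−t/τ) = 0.28 ⇒ t = −τ ln(1 − 0.28) = τ × 0.329.
t = 1.01×10^7 s = 117 days.

117 days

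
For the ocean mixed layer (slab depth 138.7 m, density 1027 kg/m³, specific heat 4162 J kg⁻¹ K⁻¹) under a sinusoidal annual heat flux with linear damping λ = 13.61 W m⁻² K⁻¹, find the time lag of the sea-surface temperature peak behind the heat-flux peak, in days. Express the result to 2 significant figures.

Areal heat capacity C = ρ c_p D = 1027 × 4162 × 138.7 = 5.93×10^8 J/(m²·K).
ω = 2π / 3.15×10^7 s = 1.99×10^-7 s⁻¹.
Phase lag φ = arctan(Cω/λ) = arctan(118/13.61) = 1.46 rad.
Time lag = φ / ω = 1.46 / 1.99×10^-7 = 7.31×10^6 s = 84.6 days.

85 days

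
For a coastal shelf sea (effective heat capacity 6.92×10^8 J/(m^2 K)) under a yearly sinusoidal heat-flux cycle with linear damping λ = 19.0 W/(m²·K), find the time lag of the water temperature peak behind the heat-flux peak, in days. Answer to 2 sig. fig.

83 days

Areal heat capacity C = 6.92×10^8 J/(m^2 K) (given).
ω = 2π / 3.15×10^7 s = 1.99×10^-7 s⁻¹.
Phase lag φ = arctan(Cω/λ) = arctan(138/19.0) = 1.43 rad.
Time lag = φ / ω = 1.43 / 1.99×10^-7 = 7.20×10^6 s = 83.3 days.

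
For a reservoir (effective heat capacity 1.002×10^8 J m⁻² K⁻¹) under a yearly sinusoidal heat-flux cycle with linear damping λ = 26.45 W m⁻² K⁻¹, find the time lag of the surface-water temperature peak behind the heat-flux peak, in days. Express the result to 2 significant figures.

Areal heat capacity C = 1.002×10^8 J m⁻² K⁻¹ (given).
ω = 2π / 3.15×10^7 s = 1.99×10^-7 s⁻¹.
Phase lag φ = arctan(Cω/λ) = arctan(20.0/26.45) = 0.647 rad.
Time lag = φ / ω = 0.647 / 1.99×10^-7 = 3.25×10^6 s = 37.6 days.

38 days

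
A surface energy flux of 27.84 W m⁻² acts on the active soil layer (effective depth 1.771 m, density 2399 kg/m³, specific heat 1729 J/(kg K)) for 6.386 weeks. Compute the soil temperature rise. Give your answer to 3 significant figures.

Areal heat capacity C = ρ c_p D = 2399 × 1729 × 1.771 = 7.35×10^6 J/(m²·K).
Net heat input Q = F Δt = 27.84 × (6.386 weeks × 6.048×10^5 s/week) = 1.08×10^8 J/m².
ΔT = Q / C = 1.08×10^8 / 7.35×10^6 = 14.6 K.

14.6 K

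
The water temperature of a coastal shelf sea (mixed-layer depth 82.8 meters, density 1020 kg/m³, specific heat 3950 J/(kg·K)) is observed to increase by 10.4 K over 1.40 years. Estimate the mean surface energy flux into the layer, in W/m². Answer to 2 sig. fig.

79

Areal heat capacity C = ρ c_p D = 1020 × 3950 × 82.8 = 3.34×10^8 J m⁻² K⁻¹.
Required heat per unit area: Q = C ΔT = 3.34×10^8 × 10.4 = 3.47×10^9 J/m².
Flux F = Q / Δt = 3.47×10^9 / 4.42×10^7 s = 78.5 W/m².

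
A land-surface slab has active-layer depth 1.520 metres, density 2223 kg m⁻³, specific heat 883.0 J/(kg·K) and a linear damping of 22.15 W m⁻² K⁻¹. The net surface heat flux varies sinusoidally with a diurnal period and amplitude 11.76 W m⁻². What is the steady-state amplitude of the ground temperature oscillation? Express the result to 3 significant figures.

0.0539 K

Areal heat capacity C = ρ c_p D = 2223 × 883.0 × 1.520 = 2.98×10^6 J m⁻² K⁻¹.
Angular frequency ω = 2π / T = 2π / 86400 s = 7.27×10^-5 s⁻¹.
√((Cω)² + λ²) = √((217)² + 22.15²) = 218 W/(m²·K).
Amplitude A = F₀ / √((Cω)²+λ²) = 11.76 / 218 = 0.0539 K.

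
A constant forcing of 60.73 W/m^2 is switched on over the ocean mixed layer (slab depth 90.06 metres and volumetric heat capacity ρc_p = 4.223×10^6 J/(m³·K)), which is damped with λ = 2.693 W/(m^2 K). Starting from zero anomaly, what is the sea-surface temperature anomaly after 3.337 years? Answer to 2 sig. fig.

Areal heat capacity C = ρc_p × D = 4.223×10^6 × 90.06 = 3.80×10^8 J m⁻² K⁻¹.
τ = C / λ = 3.80×10^8 / 2.693 = 1.41×10^8 s.
Equilibrium anomaly ΔT_eq = F / λ = 60.73 / 2.693 = 22.6 K.
t = 3.337 years = 1.05×10^8 s, so t/τ = 0.746.
ΔT(t) = ΔT_eq (1 − e^(−t/τ)) = 22.6 × (1 − e^−0.746) = 11.9 K.

12 K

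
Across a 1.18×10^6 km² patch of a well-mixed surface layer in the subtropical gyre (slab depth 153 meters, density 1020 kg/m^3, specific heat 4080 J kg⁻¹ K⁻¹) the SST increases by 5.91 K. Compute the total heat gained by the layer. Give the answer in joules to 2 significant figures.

4.4×10^21 J

Areal heat capacity C = ρ c_p D = 1020 × 4080 × 153 = 6.37×10^8 J m⁻² K⁻¹.
Heat per unit area: q = C ΔT = 6.37×10^8 × 5.91 = 3.76×10^9 J/m².
Total heat: Q = q × A = 3.76×10^9 × (1.18×10^6 × 10⁶ m²) = 4.44×10^21 J.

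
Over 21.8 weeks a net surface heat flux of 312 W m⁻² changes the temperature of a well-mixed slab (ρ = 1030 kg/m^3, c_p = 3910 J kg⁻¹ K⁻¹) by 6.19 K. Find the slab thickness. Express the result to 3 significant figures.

165 m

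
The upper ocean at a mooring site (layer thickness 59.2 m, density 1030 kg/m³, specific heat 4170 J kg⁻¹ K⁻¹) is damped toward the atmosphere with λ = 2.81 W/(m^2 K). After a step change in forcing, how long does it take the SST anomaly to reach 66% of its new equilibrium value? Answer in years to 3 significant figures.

Areal heat capacity C = ρ c_p D = 1030 × 4170 × 59.2 = 2.54×10^8 J/(m²·K).
τ = C / λ = 2.54×10^8 / 2.81 = 9.05×10^7 s.
Fraction reached: 1 − e^(−t/τ) = 0.66 ⇒ t = −τ ln(1 − 0.66) = τ × 1.08.
t = 9.76×10^7 s = 3.09 years.

3.09 years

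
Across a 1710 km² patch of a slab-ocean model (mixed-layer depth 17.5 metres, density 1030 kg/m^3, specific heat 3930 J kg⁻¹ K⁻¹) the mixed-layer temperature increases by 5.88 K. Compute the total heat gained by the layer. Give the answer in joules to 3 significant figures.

7.12×10^17 J

Areal heat capacity C = ρ c_p D = 1030 × 3930 × 17.5 = 7.08×10^7 J/(m²·K).
Heat per unit area: q = C ΔT = 7.08×10^7 × 5.88 = 4.17×10^8 J/m².
Total heat: Q = q × A = 4.17×10^8 × (1710 × 10⁶ m²) = 7.12×10^17 J.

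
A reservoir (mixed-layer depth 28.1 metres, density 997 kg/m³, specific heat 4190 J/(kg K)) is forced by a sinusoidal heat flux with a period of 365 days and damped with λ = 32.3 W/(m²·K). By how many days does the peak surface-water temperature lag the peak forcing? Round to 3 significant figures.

36.4 days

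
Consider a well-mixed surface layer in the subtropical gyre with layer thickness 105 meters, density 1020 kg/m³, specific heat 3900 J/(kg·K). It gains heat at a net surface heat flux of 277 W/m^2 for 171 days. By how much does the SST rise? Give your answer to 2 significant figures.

Areal heat capacity C = ρ c_p D = 1020 × 3900 × 105 = 4.18×10^8 J/(m^2 K).
Net heat input Q = F Δt = 277 × (171 days × 86400 s/day) = 4.09×10^9 J/m².
ΔT = Q / C = 4.09×10^9 / 4.18×10^8 = 9.80 K.

9.8 K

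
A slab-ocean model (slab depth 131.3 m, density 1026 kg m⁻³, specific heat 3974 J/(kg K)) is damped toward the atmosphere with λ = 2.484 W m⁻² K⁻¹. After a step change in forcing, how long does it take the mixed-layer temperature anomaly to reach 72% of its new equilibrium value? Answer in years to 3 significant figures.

8.69 years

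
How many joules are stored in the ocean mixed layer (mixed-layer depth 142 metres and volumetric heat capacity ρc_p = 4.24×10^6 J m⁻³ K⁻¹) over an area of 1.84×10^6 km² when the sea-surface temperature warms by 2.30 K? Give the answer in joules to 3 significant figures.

2.55×10^21 J

Areal heat capacity C = ρc_p × D = 4.24×10^6 × 142 = 6.02×10^8 J/(m^2 K).
Heat per unit area: q = C ΔT = 6.02×10^8 × 2.30 = 1.38×10^9 J/m².
Total heat: Q = q × A = 1.38×10^9 × (1.84×10^6 × 10⁶ m²) = 2.55×10^21 J.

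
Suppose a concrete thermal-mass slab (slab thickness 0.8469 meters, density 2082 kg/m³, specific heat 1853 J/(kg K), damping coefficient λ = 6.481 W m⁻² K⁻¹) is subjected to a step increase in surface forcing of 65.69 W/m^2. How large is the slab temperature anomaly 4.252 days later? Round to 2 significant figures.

5.2 K

Areal heat capacity C = ρ c_p D = 2082 × 1853 × 0.8469 = 3.27×10^6 J/(m^2 K).
τ = C / λ = 3.27×10^6 / 6.481 = 5.04×10^5 s.
Equilibrium anomaly ΔT_eq = F / λ = 65.69 / 6.481 = 10.1 K.
t = 4.252 days = 3.67×10^5 s, so t/τ = 0.729.
ΔT(t) = ΔT_eq (1 − e^(−t/τ)) = 10.1 × (1 − e^−0.729) = 5.25 K.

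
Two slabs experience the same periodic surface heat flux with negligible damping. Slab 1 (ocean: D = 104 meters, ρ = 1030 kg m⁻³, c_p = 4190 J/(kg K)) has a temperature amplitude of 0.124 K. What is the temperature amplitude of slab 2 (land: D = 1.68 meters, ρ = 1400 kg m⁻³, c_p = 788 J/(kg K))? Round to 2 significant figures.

30 K

C_ocean = 4.49×10^8 J/(m²·K); C_land = 1.85×10^6 J/(m²·K).
A ∝ 1/C ⇒ A_land = A_ocean × C_ocean/C_land = 0.124 × 242 = 30.0 K.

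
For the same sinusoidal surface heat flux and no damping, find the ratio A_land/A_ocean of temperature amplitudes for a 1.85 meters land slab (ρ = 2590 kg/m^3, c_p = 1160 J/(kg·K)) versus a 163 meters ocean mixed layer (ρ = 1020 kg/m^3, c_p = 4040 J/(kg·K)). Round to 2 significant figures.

C_ocean = 1020 × 4040 × 163 = 6.72×10^8 J/(m²·K).
C_land = 2590 × 1160 × 1.85 = 5.56×10^6 J/(m²·K).
Undamped amplitude ∝ 1/C, so A_land/A_ocean = C_ocean/C_land = 121.

120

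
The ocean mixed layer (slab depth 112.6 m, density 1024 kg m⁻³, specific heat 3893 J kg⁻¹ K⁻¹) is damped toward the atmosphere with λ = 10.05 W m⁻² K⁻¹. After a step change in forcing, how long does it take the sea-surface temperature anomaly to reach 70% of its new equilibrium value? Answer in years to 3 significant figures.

1.70 years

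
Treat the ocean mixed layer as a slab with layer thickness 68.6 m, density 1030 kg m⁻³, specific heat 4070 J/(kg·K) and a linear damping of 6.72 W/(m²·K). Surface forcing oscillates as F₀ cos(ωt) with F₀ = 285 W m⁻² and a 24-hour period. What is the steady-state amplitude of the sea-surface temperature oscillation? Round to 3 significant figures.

0.0136 K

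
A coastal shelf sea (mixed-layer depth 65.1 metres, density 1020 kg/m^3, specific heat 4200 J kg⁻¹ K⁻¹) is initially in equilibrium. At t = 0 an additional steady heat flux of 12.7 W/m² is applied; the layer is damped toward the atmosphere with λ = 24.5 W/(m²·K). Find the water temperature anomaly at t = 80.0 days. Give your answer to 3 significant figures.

Areal heat capacity C = ρ c_p D = 1020 × 4200 × 65.1 = 2.79×10^8 J/(m²·K).
τ = C / λ = 2.79×10^8 / 24.5 = 1.14×10^7 s.
Equilibrium anomaly ΔT_eq = F / λ = 12.7 / 24.5 = 0.518 K.
t = 80.0 days = 6.91×10^6 s, so t/τ = 0.607.
ΔT(t) = ΔT_eq (1 − e^(−t/τ)) = 0.518 × (1 − e^−0.607) = 0.236 K.

0.236 K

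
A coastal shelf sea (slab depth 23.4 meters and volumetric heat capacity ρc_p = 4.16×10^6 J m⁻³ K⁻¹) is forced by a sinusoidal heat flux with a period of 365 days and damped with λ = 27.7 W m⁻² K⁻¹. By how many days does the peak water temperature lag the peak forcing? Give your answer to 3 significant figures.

Areal heat capacity C = ρc_p × D = 4.16×10^6 × 23.4 = 9.73×10^7 J/(m^2 K).
ω = 2π / 3.15×10^7 s = 1.99×10^-7 s⁻¹.
Phase lag φ = arctan(Cω/λ) = arctan(19.4/27.7) = 0.611 rad.
Time lag = φ / ω = 0.611 / 1.99×10^-7 = 3.07×10^6 s = 35.5 days.

35.5 days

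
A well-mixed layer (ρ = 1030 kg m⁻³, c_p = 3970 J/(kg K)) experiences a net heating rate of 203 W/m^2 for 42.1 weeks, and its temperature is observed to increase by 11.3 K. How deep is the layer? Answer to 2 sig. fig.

110 m

Heat input Q = F Δt = 203 × 2.55×10^7 s = 5.17×10^9 J/m².
Required areal heat capacity C = Q / ΔT = 4.57×10^8 J/(m²·K).
Depth D = C / (ρ c_p) = 4.57×10^8 / (1030 × 3970) = 112 m.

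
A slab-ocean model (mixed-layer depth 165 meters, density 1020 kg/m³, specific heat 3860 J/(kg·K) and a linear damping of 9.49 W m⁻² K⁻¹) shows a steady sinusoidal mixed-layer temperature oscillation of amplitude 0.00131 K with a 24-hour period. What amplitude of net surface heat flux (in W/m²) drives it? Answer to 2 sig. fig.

Areal heat capacity C = ρ c_p D = 1020 × 3860 × 165 = 6.50×10^8 J/(m²·K).
ω = 2π / 86400 s = 7.27×10^-5 s⁻¹.
√((Cω)² + λ²) = √((47200)² + 9.49²) = 47200 W/(m²·K).
F₀ = A × √((Cω)²+λ²) = 0.00131 × 47200 = 61.9 W/m².

62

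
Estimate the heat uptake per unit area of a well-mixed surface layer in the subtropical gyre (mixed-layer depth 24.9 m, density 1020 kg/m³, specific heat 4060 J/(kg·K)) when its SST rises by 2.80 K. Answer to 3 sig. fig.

2.89×10^8

Areal heat capacity C = ρ c_p D = 1020 × 4060 × 24.9 = 1.03×10^8 J/(m^2 K).
ΔQ = C ΔT = 1.03×10^8 × 2.80 = 2.89×10^8 J/m².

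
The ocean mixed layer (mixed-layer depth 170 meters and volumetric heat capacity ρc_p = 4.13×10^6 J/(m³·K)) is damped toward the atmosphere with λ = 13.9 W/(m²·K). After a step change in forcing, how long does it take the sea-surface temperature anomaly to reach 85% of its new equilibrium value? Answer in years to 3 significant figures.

3.04 years

Areal heat capacity C = ρc_p × D = 4.13×10^6 × 170 = 7.02×10^8 J/(m²·K).
τ = C / λ = 7.02×10^8 / 13.9 = 5.05×10^7 s.
Fraction reached: 1 − e^(−t/τ) = 0.85 ⇒ t = −τ ln(1 − 0.85) = τ × 1.90.
t = 9.58×10^7 s = 3.04 years.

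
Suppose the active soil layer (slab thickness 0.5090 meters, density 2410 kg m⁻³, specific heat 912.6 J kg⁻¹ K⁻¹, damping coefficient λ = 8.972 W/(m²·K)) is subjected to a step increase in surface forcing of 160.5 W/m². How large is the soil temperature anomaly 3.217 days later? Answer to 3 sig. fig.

16.0 K

Areal heat capacity C = ρ c_p D = 2410 × 912.6 × 0.5090 = 1.12×10^6 J/(m²·K).
τ = C / λ = 1.12×10^6 / 8.972 = 1.25×10^5 s.
Equilibrium anomaly ΔT_eq = F / λ = 160.5 / 8.972 = 17.9 K.
t = 3.217 days = 2.78×10^5 s, so t/τ = 2.23.
ΔT(t) = ΔT_eq (1 − e^(−t/τ)) = 17.9 × (1 − e^−2.23) = 16.0 K.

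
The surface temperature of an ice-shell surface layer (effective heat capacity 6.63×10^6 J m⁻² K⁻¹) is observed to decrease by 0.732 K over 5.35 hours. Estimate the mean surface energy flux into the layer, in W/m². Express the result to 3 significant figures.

-252

Areal heat capacity C = 6.63×10^6 J m⁻² K⁻¹ (given).
Required heat per unit area: Q = C ΔT = 6.63×10^6 × -0.732 = -4.85×10^6 J/m².
Flux F = Q / Δt = -4.85×10^6 / 19300 s = -252 W/m².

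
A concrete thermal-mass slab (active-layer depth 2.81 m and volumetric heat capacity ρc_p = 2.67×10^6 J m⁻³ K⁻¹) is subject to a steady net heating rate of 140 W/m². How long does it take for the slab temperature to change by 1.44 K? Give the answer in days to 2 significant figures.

0.89 days

Areal heat capacity C = ρc_p × D = 2.67×10^6 × 2.81 = 7.50×10^6 J m⁻² K⁻¹.
Time required: Δt = C ΔT / F = 7.50×10^6 × 1.44 / 140 = 77200 s.
In days: 77200 s / (86400 s/day) = 0.893 days.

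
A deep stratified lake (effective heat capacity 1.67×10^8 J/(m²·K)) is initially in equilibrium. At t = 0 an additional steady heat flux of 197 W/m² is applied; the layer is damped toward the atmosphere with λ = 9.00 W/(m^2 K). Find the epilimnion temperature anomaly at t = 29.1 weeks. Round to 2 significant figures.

Areal heat capacity C = 1.67×10^8 J/(m²·K) (given).
τ = C / λ = 1.67×10^8 / 9.00 = 1.86×10^7 s.
Equilibrium anomaly ΔT_eq = F / λ = 197 / 9.00 = 21.9 K.
t = 29.1 weeks = 1.76×10^7 s, so t/τ = 0.948.
ΔT(t) = ΔT_eq (1 − e^(−t/τ)) = 21.9 × (1 − e^−0.948) = 13.4 K.

13 K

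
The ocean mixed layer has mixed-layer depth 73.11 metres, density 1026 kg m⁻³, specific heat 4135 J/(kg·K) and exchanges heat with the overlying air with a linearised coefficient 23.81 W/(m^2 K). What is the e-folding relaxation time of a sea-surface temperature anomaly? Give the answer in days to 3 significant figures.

Areal heat capacity C = ρ c_p D = 1026 × 4135 × 73.11 = 3.10×10^8 J/(m^2 K).
Relaxation time τ = C / λ = 3.10×10^8 / 23.81 = 1.30×10^7 s.
In days: 1.30×10^7 s / (86400 s/day) = 151 days.

151 days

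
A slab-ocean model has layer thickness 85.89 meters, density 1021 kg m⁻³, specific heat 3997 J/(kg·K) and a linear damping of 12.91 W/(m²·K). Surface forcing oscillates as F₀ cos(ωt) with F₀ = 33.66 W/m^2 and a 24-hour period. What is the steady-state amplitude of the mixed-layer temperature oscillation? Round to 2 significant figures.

0.0013 K

Areal heat capacity C = ρ c_p D = 1021 × 3997 × 85.89 = 3.51×10^8 J m⁻² K⁻¹.
Angular frequency ω = 2π / T = 2π / 86400 s = 7.27×10^-5 s⁻¹.
√((Cω)² + λ²) = √((25500)² + 12.91²) = 25500 W/(m²·K).
Amplitude A = F₀ / √((Cω)²+λ²) = 33.66 / 25500 = 0.00132 K.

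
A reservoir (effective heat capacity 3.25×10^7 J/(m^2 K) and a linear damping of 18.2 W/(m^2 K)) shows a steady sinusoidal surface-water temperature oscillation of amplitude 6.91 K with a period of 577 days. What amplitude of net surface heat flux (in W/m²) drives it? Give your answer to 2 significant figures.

Areal heat capacity C = 3.25×10^7 J/(m^2 K) (given).
ω = 2π / 4.99×10^7 s = 1.26×10^-7 s⁻¹.
√((Cω)² + λ²) = √((4.10)² + 18.2²) = 18.7 W/(m²·K).
F₀ = A × √((Cω)²+λ²) = 6.91 × 18.7 = 129 W/m².

130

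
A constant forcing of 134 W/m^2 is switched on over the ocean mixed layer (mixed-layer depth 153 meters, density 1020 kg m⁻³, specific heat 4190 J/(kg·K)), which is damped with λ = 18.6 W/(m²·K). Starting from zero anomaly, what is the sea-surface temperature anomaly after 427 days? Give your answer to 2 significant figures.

4.7 K

Areal heat capacity C = ρ c_p D = 1020 × 4190 × 153 = 6.54×10^8 J/(m^2 K).
τ = C / λ = 6.54×10^8 / 18.6 = 3.52×10^7 s.
Equilibrium anomaly ΔT_eq = F / λ = 134 / 18.6 = 7.20 K.
t = 427 days = 3.69×10^7 s, so t/τ = 1.05.
ΔT(t) = ΔT_eq (1 − e^(−t/τ)) = 7.20 × (1 − e^−1.05) = 4.68 K.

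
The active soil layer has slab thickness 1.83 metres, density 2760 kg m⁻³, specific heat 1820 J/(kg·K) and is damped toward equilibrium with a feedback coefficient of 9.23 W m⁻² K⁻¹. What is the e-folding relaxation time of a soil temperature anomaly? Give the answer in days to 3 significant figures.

Areal heat capacity C = ρ c_p D = 2760 × 1820 × 1.83 = 9.19×10^6 J m⁻² K⁻¹.
Relaxation time τ = C / λ = 9.19×10^6 / 9.23 = 9.96×10^5 s.
In days: 9.96×10^5 s / (86400 s/day) = 11.5 days.

11.5 days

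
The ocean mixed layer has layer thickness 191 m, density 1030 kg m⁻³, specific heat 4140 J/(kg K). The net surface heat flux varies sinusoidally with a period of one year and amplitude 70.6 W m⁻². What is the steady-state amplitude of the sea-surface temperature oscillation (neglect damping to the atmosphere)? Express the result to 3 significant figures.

0.435 K

Areal heat capacity C = ρ c_p D = 1030 × 4140 × 191 = 8.14×10^8 J/(m²·K).
Angular frequency ω = 2π / T = 2π / 3.15×10^7 s = 1.99×10^-7 s⁻¹.
Cω = 8.14×10^8 × 1.99×10^-7 = 162 W/(m²·K).
Amplitude A = F₀ / (Cω) = 70.6 / 162 = 0.435 K.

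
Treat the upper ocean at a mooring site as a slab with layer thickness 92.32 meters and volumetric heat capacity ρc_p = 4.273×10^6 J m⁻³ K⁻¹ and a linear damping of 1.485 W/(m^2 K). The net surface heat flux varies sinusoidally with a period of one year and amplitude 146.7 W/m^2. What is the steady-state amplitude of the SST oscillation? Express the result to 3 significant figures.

Areal heat capacity C = ρc_p × D = 4.273×10^6 × 92.32 = 3.94×10^8 J m⁻² K⁻¹.
Angular frequency ω = 2π / T = 2π / 3.15×10^7 s = 1.99×10^-7 s⁻¹.
√((Cω)² + λ²) = √((78.6)² + 1.485²) = 78.6 W/(m²·K).
Amplitude A = F₀ / √((Cω)²+λ²) = 146.7 / 78.6 = 1.87 K.

1.87 K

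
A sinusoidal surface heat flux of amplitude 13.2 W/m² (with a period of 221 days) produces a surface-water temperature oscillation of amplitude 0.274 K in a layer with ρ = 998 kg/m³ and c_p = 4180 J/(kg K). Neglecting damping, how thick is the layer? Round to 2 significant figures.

ω = 2π / 1.91×10^7 s = 3.29×10^-7 s⁻¹.
Required C = F₀ / (A ω) = 13.2 / (0.274 × 3.29×10^-7) = 1.46×10^8 J/(m²·K).
D = C / (ρ c_p) = 1.46×10^8 / (998 × 4180) = 35.1 m.

35 m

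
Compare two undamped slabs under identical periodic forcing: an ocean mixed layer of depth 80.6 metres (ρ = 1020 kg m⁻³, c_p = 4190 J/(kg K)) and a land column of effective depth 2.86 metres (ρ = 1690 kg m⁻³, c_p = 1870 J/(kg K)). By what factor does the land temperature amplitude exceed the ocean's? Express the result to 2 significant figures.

C_ocean = 1020 × 4190 × 80.6 = 3.44×10^8 J/(m²·K).
C_land = 1690 × 1870 × 2.86 = 9.04×10^6 J/(m²·K).
Undamped amplitude ∝ 1/C, so A_land/A_ocean = C_ocean/C_land = 38.1.

38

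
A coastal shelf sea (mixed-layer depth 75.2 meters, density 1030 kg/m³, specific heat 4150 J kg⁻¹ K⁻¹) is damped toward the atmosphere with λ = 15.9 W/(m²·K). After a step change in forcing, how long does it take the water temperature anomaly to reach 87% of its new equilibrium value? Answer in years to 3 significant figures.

1.31 years

Areal heat capacity C = ρ c_p D = 1030 × 4150 × 75.2 = 3.21×10^8 J/(m^2 K).
τ = C / λ = 3.21×10^8 / 15.9 = 2.02×10^7 s.
Fraction reached: 1 − e^(−t/τ) = 0.87 ⇒ t = −τ ln(1 − 0.87) = τ × 2.04.
t = 4.12×10^7 s = 1.31 years.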